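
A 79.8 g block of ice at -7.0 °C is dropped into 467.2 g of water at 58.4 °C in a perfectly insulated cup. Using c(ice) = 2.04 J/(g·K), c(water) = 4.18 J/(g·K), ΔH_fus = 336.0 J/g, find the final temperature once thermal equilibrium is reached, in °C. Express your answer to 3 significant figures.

Heat to bring ice to 0 °C and melt it: q₁ = 79.8×2.04×7.0 + 79.8×336.0 = 27952 J
Heat the water can supply cooling to 0 °C: 467.2×4.18×58.4 = 114049 J > q₁, so all ice melts.
Energy balance: 467.2×4.18×(58.4 − T) = 27952 + 79.8×4.18×(T − 0)
1952.896(58.4 − T) = 27952 + 333.564 T
114049 − 27952 = 2286.460 T
T = 86097 / 2286.460 = 37.66 °C

T_f = 37.7 °C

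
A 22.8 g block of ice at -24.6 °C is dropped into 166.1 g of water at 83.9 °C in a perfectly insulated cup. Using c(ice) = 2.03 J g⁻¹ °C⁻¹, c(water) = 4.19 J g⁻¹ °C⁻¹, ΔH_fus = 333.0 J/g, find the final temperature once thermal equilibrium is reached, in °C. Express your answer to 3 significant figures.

T_f = 62.7 °C

Heat to bring ice to 0 °C and melt it: q₁ = 22.8×2.03×24.6 + 22.8×333.0 = 8731.0 J
Heat the water can supply cooling to 0 °C: 166.1×4.19×83.9 = 58391.0 J > q₁, so all ice melts.
Energy balance: 166.1×4.19×(83.9 − T) = 8731.0 + 22.8×4.19×(T − 0)
695.959(83.9 − T) = 8731.0 + 95.532 T
58391.0 − 8731.0 = 791.491 T
T = 49660.0 / 791.491 = 62.74 °C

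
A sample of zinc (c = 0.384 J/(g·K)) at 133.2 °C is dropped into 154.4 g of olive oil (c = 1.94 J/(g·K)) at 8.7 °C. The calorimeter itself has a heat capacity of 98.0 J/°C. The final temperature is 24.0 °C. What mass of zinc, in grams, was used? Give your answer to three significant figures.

q_gained = (154.4 × 1.94 + 98.0) × (24.0 − 8.7) = 6082 J
q_lost = m × 0.384 × (133.2 − 24.0) = 41.9328 m
m = 6082 / 41.9328 = 145 g

m = 145 g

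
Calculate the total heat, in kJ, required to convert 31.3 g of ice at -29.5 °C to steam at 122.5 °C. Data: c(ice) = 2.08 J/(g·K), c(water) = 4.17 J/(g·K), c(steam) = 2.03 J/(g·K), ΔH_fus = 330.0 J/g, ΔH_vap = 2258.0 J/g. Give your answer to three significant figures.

q1 (heat ice -29.5→0.0 °C): 31.3 × 2.08 × 29.5 = 1921 J
q2 (melt at 0 °C): 31.3 × 330.0 = 10329 J
q3 (heat water 0.0→100.0 °C): 31.3 × 4.17 × 100.0 = 13052 J
q4 (vaporize at 100 °C): 31.3 × 2258.0 = 70675 J
q5 (heat steam 100.0→122.5 °C): 31.3 × 2.03 × 22.5 = 1430 J
Total: 1921 + 10329 + 13052 + 70675 + 1430 = 97407 J = 97.4 kJ

q = 97.4 kJ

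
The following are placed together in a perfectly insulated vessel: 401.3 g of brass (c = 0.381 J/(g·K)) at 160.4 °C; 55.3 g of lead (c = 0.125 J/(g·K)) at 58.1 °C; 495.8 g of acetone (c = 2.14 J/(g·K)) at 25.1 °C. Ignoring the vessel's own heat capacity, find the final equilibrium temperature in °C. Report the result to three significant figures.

T_f = 42.2 °C

Σ mᵢcᵢ(T − Tᵢ) = 0  ⇒  T = Σ mᵢcᵢTᵢ / Σ mᵢcᵢ
Σ mᵢcᵢ = 401.3×0.381 + 55.3×0.125 + 495.8×2.14 = 1220.8198
Σ mᵢcᵢTᵢ = 152.8953×160.4 + 6.9125×58.1 + 1061.012×25.1 = 51557
T = 51557 / 1220.8198 = 42.23 °C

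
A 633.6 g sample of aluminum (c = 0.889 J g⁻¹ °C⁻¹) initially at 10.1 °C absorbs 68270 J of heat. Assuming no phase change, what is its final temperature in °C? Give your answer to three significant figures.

T_f = 131 °C

ΔT = q / (m c) = 68270 / (633.6 × 0.889) = 121.2 °C
T_f = 10.1 + 121.2 = 131.3 °C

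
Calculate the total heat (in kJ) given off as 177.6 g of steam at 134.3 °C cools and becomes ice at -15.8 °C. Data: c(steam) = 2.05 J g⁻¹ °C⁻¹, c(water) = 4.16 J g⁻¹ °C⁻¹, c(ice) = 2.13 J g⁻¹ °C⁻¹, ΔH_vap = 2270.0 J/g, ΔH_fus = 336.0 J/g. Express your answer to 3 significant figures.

q1 (cool steam 134.3→100 °C): 177.6 × 2.05 × 34.3 = 12488 J
q2 (condense at 100 °C): 177.6 × 2270.0 = 403152 J
q3 (cool water 100→0 °C): 177.6 × 4.16 × 100.0 = 73882 J
q4 (freeze at 0 °C): 177.6 × 336.0 = 59674 J
q5 (cool ice 0→-15.8 °C): 177.6 × 2.13 × 15.8 = 5977 J
Total: 12488 + 403152 + 73882 + 59674 + 5977 = 555173 J = 555 kJ

q = 555 kJ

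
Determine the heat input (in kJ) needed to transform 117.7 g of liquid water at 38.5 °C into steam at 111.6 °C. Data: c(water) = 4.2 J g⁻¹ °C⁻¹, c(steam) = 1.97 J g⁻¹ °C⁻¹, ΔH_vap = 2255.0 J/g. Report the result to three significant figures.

q = 299 kJ

q1 (heat water 38.5→100.0 °C): 117.7 × 4.2 × 61.5 = 30402 J
q2 (vaporize at 100 °C): 117.7 × 2255.0 = 265414 J
q3 (heat steam 100.0→111.6 °C): 117.7 × 1.97 × 11.6 = 2690 J
Total: 30402 + 265414 + 2690 = 298506 J = 299 kJ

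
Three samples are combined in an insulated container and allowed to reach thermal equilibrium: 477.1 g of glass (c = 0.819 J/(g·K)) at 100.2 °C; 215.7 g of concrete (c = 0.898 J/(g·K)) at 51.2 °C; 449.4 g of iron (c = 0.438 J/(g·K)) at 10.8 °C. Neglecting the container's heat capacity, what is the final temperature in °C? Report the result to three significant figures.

Σ mᵢcᵢ(T − Tᵢ) = 0  ⇒  T = Σ mᵢcᵢTᵢ / Σ mᵢcᵢ
Σ mᵢcᵢ = 477.1×0.819 + 215.7×0.898 + 449.4×0.438 = 781.2807
Σ mᵢcᵢTᵢ = 390.7449×100.2 + 193.6986×51.2 + 196.8372×10.8 = 51196
T = 51196 / 781.2807 = 65.53 °C

T_f = 65.5 °C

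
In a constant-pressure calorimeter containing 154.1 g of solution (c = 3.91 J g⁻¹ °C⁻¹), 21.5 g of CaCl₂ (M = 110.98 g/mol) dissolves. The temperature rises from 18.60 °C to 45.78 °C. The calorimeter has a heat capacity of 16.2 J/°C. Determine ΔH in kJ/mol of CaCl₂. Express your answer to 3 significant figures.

|ΔT| = |45.78 − 18.60| = 27.18 °C
|q_surr| = (154.1 × 3.91 + 16.2) × 27.18 = 618.731 × 27.18 = 16820 J
n(CaCl₂) = 21.5 / 110.98 = 0.1937 mol
Temperature rose, so q_rxn = −|q_surr| = -16.82 kJ
ΔH = q_rxn / n = -86.84 kJ/mol

ΔH = -86.8 kJ/mol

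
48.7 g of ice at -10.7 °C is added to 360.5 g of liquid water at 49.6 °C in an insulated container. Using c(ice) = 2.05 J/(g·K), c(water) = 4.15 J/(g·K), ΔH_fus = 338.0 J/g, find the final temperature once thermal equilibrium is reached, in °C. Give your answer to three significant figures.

T_f = 33.4 °C

Heat to bring ice to 0 °C and melt it: q₁ = 48.7×2.05×10.7 + 48.7×338.0 = 17529 J
Heat the water can supply cooling to 0 °C: 360.5×4.15×49.6 = 74205.3 J > q₁, so all ice melts.
Energy balance: 360.5×4.15×(49.6 − T) = 17529 + 48.7×4.15×(T − 0)
1496.075(49.6 − T) = 17529 + 202.105 T
74205.3 − 17529 = 1698.180 T
T = 56676.3 / 1698.180 = 33.37 °C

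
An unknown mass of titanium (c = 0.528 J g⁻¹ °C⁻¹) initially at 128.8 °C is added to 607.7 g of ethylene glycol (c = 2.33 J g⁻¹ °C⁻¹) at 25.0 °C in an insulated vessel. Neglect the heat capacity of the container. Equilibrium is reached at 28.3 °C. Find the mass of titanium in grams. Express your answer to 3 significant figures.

q_gained = (607.7 × 2.33) × (28.3 − 25.0) = 4673 J
q_lost = m × 0.528 × (128.8 − 28.3) = 53.064 m
m = 4673 / 53.064 = 88.1 g

m = 88.1 g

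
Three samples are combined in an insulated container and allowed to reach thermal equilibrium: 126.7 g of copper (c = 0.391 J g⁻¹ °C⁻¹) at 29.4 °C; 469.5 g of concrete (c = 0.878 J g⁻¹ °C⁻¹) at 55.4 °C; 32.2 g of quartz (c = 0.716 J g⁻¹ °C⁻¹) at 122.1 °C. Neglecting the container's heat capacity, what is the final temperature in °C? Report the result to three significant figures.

T_f = 55.9 °C

Σ mᵢcᵢ(T − Tᵢ) = 0  ⇒  T = Σ mᵢcᵢTᵢ / Σ mᵢcᵢ
Σ mᵢcᵢ = 126.7×0.391 + 469.5×0.878 + 32.2×0.716 = 484.8159
Σ mᵢcᵢTᵢ = 49.5397×29.4 + 412.221×55.4 + 23.0552×122.1 = 27109
T = 27109 / 484.8159 = 55.92 °C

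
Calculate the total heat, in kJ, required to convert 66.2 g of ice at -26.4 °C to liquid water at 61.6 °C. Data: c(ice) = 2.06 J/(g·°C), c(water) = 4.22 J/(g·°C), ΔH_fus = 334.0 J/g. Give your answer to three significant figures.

q = 42.9 kJ

q1 (heat ice -26.4→0.0 °C): 66.2 × 2.06 × 26.4 = 3600 J
q2 (melt at 0 °C): 66.2 × 334.0 = 22111 J
q3 (heat water 0.0→61.6 °C): 66.2 × 4.22 × 61.6 = 17209 J
Total: 3600 + 22111 + 17209 = 42920 J = 42.9 kJ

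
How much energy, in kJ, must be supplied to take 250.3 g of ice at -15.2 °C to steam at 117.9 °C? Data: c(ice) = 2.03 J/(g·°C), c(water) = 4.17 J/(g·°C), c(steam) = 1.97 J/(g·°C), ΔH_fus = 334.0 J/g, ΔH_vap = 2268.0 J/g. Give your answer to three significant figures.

q1 (heat ice -15.2→0.0 °C): 250.3 × 2.03 × 15.2 = 7723 J
q2 (melt at 0 °C): 250.3 × 334.0 = 83600 J
q3 (heat water 0.0→100.0 °C): 250.3 × 4.17 × 100.0 = 104375 J
q4 (vaporize at 100 °C): 250.3 × 2268.0 = 567680 J
q5 (heat steam 100.0→117.9 °C): 250.3 × 1.97 × 17.9 = 8826 J
Total: 7723 + 83600 + 104375 + 567680 + 8826 = 772204 J = 772 kJ

q = 772 kJ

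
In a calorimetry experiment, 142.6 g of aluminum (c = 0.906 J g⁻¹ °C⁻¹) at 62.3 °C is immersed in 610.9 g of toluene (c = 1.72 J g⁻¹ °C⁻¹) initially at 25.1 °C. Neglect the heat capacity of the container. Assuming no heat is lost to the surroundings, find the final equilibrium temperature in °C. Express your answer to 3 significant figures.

T_f = 29.2 °C

Heat lost by aluminum = heat gained by toluene.
(142.6)(0.906)(62.3 − T) = (610.9)(1.72)(T − 25.1)
129.1956 (62.3 − T) = 1050.748 (T − 25.1)
8048.9 − 129.1956 T = 1050.748 T − 26374
34422.9 = 1179.9436 T
T = 29.17 °C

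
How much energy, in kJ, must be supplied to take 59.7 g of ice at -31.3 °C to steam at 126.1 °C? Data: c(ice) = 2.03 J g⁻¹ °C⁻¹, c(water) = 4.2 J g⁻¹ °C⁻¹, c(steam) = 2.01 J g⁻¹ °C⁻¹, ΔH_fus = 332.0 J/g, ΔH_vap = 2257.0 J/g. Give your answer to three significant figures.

q = 187 kJ

q1 (heat ice -31.3→0.0 °C): 59.7 × 2.03 × 31.3 = 3793 J
q2 (melt at 0 °C): 59.7 × 332.0 = 19820 J
q3 (heat water 0.0→100.0 °C): 59.7 × 4.2 × 100.0 = 25074 J
q4 (vaporize at 100 °C): 59.7 × 2257.0 = 134743 J
q5 (heat steam 100.0→126.1 °C): 59.7 × 2.01 × 26.1 = 3132 J
Total: 3793 + 19820 + 25074 + 134743 + 3132 = 186562 J = 187 kJ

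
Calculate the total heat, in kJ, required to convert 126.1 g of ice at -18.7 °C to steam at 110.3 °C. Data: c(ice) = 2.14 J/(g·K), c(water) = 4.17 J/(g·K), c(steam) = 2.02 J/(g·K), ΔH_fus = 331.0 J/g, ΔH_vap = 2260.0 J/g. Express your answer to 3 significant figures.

q = 387 kJ

q1 (heat ice -18.7→0.0 °C): 126.1 × 2.14 × 18.7 = 5046 J
q2 (melt at 0 °C): 126.1 × 331.0 = 41739 J
q3 (heat water 0.0→100.0 °C): 126.1 × 4.17 × 100.0 = 52584 J
q4 (vaporize at 100 °C): 126.1 × 2260.0 = 284986 J
q5 (heat steam 100.0→110.3 °C): 126.1 × 2.02 × 10.3 = 2624 J
Total: 5046 + 41739 + 52584 + 284986 + 2624 = 386979 J = 387 kJ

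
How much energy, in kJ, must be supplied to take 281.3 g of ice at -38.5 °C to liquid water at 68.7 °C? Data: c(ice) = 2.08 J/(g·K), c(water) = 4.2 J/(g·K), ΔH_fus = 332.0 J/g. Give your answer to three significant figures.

q = 197 kJ

q1 (heat ice -38.5→0.0 °C): 281.3 × 2.08 × 38.5 = 22527 J
q2 (melt at 0 °C): 281.3 × 332.0 = 93392 J
q3 (heat water 0.0→68.7 °C): 281.3 × 4.2 × 68.7 = 81166 J
Total: 22527 + 93392 + 81166 = 197085 J = 197 kJ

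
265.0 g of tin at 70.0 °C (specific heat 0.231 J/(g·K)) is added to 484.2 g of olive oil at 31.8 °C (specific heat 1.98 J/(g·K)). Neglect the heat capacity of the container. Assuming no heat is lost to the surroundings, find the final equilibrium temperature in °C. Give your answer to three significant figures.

Heat lost by tin = heat gained by olive oil.
(265.0)(0.231)(70.0 − T) = (484.2)(1.98)(T − 31.8)
61.215 (70.0 − T) = 958.716 (T − 31.8)
4285.1 − 61.215 T = 958.716 T − 30487
34772.1 = 1019.931 T
T = 34.09 °C

T_f = 34.1 °C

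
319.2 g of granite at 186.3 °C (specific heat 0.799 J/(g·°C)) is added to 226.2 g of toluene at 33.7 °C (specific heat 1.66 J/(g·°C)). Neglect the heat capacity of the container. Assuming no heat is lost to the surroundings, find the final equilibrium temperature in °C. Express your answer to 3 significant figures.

T_f = 95.4 °C

Heat lost by granite = heat gained by toluene.
(319.2)(0.799)(186.3 − T) = (226.2)(1.66)(T − 33.7)
255.0408 (186.3 − T) = 375.492 (T − 33.7)
47514 − 255.0408 T = 375.492 T − 12654
60168 = 630.5328 T
T = 95.42 °C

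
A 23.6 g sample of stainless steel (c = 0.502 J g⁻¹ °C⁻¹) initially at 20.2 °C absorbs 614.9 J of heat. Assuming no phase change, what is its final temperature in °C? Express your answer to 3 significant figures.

T_f = 72.1 °C

ΔT = q / (m c) = 614.9 / (23.6 × 0.502) = 51.90 °C
T_f = 20.2 + 51.90 = 72.10 °C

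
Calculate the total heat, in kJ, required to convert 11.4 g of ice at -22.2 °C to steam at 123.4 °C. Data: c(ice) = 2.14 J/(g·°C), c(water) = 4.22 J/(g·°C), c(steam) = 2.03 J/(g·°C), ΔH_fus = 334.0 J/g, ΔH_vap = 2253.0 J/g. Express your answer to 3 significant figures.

q1 (heat ice -22.2→0.0 °C): 11.4 × 2.14 × 22.2 = 542 J
q2 (melt at 0 °C): 11.4 × 334.0 = 3808 J
q3 (heat water 0.0→100.0 °C): 11.4 × 4.22 × 100.0 = 4811 J
q4 (vaporize at 100 °C): 11.4 × 2253.0 = 25684 J
q5 (heat steam 100.0→123.4 °C): 11.4 × 2.03 × 23.4 = 542 J
Total: 542 + 3808 + 4811 + 25684 + 542 = 35387 J = 35.4 kJ

q = 35.4 kJ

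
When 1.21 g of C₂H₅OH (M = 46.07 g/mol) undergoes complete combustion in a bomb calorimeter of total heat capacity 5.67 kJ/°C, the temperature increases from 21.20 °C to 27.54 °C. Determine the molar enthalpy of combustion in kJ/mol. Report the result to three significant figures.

ΔH = -1370 kJ/mol

ΔT = 27.54 − 21.20 = 6.34 °C
q_cal = C_cal × ΔT = 5.67 × 6.34 = 35.9478 kJ
n = 1.21 / 46.07 = 0.02626 mol
q_rxn = −q_cal = -35.9478 kJ
ΔH = -35.9478 / 0.02626 = -1369 kJ/mol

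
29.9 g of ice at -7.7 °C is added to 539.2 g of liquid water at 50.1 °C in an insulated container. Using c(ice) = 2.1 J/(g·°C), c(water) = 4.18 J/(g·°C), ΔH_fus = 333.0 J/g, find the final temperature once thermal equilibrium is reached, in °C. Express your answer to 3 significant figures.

Heat to bring ice to 0 °C and melt it: q₁ = 29.9×2.1×7.7 + 29.9×333.0 = 10440 J
Heat the water can supply cooling to 0 °C: 539.2×4.18×50.1 = 112918 J > q₁, so all ice melts.
Energy balance: 539.2×4.18×(50.1 − T) = 10440 + 29.9×4.18×(T − 0)
2253.856(50.1 − T) = 10440 + 124.982 T
112918 − 10440 = 2378.838 T
T = 102478 / 2378.838 = 43.08 °C

T_f = 43.1 °C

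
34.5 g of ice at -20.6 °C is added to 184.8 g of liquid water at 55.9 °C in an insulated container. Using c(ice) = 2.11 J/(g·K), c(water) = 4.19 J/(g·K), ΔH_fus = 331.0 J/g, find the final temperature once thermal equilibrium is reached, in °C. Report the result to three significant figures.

Heat to bring ice to 0 °C and melt it: q₁ = 34.5×2.11×20.6 + 34.5×331.0 = 12919 J
Heat the water can supply cooling to 0 °C: 184.8×4.19×55.9 = 43284.0 J > q₁, so all ice melts.
Energy balance: 184.8×4.19×(55.9 − T) = 12919 + 34.5×4.19×(T − 0)
774.312(55.9 − T) = 12919 + 144.555 T
43284.0 − 12919 = 918.867 T
T = 30365.0 / 918.867 = 33.046 °C

T_f = 33.0 °C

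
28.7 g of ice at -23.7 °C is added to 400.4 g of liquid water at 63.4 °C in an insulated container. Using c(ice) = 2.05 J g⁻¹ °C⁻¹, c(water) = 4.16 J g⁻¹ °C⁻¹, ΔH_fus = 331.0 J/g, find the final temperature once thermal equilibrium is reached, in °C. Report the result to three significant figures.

T_f = 53.1 °C

Heat to bring ice to 0 °C and melt it: q₁ = 28.7×2.05×23.7 + 28.7×331.0 = 10894 J
Heat the water can supply cooling to 0 °C: 400.4×4.16×63.4 = 105603 J > q₁, so all ice melts.
Energy balance: 400.4×4.16×(63.4 − T) = 10894 + 28.7×4.16×(T − 0)
1665.664(63.4 − T) = 10894 + 119.392 T
105603 − 10894 = 1785.056 T
T = 94709 / 1785.056 = 53.06 °C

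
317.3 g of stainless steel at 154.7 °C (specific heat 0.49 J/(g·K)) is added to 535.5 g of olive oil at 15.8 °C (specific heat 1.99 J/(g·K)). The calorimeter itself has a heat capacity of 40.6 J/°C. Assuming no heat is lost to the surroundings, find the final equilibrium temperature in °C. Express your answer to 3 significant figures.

T_f = 32.9 °C

Heat lost by stainless steel = heat gained by olive oil + calorimeter.
(317.3)(0.49)(154.7 − T) = [(535.5)(1.99) + 40.6](T − 15.8)
155.477 (154.7 − T) = 1106.245 (T − 15.8)
24052 − 155.477 T = 1106.245 T − 17479
41531 = 1261.722 T
T = 32.92 °C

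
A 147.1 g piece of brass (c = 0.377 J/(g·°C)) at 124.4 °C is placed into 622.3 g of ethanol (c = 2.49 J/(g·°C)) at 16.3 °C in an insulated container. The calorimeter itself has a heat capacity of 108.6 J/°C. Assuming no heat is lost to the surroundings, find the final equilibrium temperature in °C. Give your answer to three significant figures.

Heat lost by brass = heat gained by ethanol + calorimeter.
(147.1)(0.377)(124.4 − T) = [(622.3)(2.49) + 108.6](T − 16.3)
55.4567 (124.4 − T) = 1658.127 (T − 16.3)
6898.8 − 55.4567 T = 1658.127 T − 27027
33925.8 = 1713.5837 T
T = 19.80 °C

T_f = 19.8 °C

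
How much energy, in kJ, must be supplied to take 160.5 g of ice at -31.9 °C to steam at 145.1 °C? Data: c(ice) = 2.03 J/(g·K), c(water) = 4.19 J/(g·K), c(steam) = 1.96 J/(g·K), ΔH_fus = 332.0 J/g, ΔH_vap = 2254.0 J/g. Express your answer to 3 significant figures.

q1 (heat ice -31.9→0.0 °C): 160.5 × 2.03 × 31.9 = 10393 J
q2 (melt at 0 °C): 160.5 × 332.0 = 53286 J
q3 (heat water 0.0→100.0 °C): 160.5 × 4.19 × 100.0 = 67250 J
q4 (vaporize at 100 °C): 160.5 × 2254.0 = 361767 J
q5 (heat steam 100.0→145.1 °C): 160.5 × 1.96 × 45.1 = 14188 J
Total: 10393 + 53286 + 67250 + 361767 + 14188 = 506884 J = 507 kJ

q = 507 kJ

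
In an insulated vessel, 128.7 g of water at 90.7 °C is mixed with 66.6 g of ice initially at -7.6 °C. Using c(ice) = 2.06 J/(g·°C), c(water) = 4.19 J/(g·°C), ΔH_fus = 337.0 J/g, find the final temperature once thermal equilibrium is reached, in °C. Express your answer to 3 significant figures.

T_f = 31.1 °C

Heat to bring ice to 0 °C and melt it: q₁ = 66.6×2.06×7.6 + 66.6×337.0 = 23487 J
Heat the water can supply cooling to 0 °C: 128.7×4.19×90.7 = 48910.2 J > q₁, so all ice melts.
Energy balance: 128.7×4.19×(90.7 − T) = 23487 + 66.6×4.19×(T − 0)
539.253(90.7 − T) = 23487 + 279.054 T
48910.2 − 23487 = 818.307 T
T = 25423.2 / 818.307 = 31.07 °C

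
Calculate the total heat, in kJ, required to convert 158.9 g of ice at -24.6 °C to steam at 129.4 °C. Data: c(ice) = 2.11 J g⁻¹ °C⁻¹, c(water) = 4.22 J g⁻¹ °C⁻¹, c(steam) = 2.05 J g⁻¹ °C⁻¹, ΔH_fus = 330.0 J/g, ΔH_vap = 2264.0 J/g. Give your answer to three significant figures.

q1 (heat ice -24.6→0.0 °C): 158.9 × 2.11 × 24.6 = 8248 J
q2 (melt at 0 °C): 158.9 × 330.0 = 52437 J
q3 (heat water 0.0→100.0 °C): 158.9 × 4.22 × 100.0 = 67056 J
q4 (vaporize at 100 °C): 158.9 × 2264.0 = 359750 J
q5 (heat steam 100.0→129.4 °C): 158.9 × 2.05 × 29.4 = 9577 J
Total: 8248 + 52437 + 67056 + 359750 + 9577 = 497068 J = 497 kJ

q = 497 kJ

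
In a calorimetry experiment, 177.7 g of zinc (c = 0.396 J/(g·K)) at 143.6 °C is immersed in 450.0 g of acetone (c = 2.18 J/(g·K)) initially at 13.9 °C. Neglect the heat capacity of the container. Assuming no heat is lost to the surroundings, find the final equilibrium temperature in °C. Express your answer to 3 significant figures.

T_f = 22.6 °C

Heat lost by zinc = heat gained by acetone.
(177.7)(0.396)(143.6 − T) = (450.0)(2.18)(T − 13.9)
70.3692 (143.6 − T) = 981 (T − 13.9)
10105 − 70.3692 T = 981 T − 13636
23741 = 1051.3692 T
T = 22.58 °C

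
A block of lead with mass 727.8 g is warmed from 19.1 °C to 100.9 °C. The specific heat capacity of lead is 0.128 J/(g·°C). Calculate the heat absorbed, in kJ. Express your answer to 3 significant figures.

q = 7.62 kJ

q = m c ΔT = 727.8 × 0.128 × (100.9 − 19.1)
q = 727.8 × 0.128 × 81.8 = 7620 J = 7.62 kJ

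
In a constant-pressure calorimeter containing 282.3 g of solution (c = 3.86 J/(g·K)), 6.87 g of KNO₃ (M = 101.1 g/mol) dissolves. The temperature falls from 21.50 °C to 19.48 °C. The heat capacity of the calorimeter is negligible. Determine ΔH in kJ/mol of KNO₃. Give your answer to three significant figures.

|ΔT| = |19.48 − 21.50| = 2.02 °C
|q_surr| = (282.3 × 3.86) × 2.02 = 1089.678 × 2.02 = 2201 J
n(KNO₃) = 6.87 / 101.1 = 0.06795 mol
Temperature fell, so q_rxn = +|q_surr| = 2.201 kJ
ΔH = q_rxn / n = 32.39 kJ/mol

ΔH = 32.4 kJ/mol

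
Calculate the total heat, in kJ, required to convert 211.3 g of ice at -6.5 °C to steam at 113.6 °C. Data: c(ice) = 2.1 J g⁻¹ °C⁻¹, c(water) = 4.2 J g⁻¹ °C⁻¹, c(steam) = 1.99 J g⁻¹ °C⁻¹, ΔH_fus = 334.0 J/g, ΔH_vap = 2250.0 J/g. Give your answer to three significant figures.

q1 (heat ice -6.5→0.0 °C): 211.3 × 2.1 × 6.5 = 2884 J
q2 (melt at 0 °C): 211.3 × 334.0 = 70574 J
q3 (heat water 0.0→100.0 °C): 211.3 × 4.2 × 100.0 = 88746 J
q4 (vaporize at 100 °C): 211.3 × 2250.0 = 475425 J
q5 (heat steam 100.0→113.6 °C): 211.3 × 1.99 × 13.6 = 5719 J
Total: 2884 + 70574 + 88746 + 475425 + 5719 = 643348 J = 643 kJ

q = 643 kJ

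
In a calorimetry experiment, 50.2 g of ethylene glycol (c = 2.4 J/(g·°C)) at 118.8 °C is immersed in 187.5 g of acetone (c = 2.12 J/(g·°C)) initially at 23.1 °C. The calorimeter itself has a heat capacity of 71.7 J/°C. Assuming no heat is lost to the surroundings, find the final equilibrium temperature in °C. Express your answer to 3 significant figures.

T_f = 42.7 °C

Heat lost by ethylene glycol = heat gained by acetone + calorimeter.
(50.2)(2.4)(118.8 − T) = [(187.5)(2.12) + 71.7](T − 23.1)
120.48 (118.8 − T) = 469.2 (T − 23.1)
14313 − 120.48 T = 469.2 T − 10839
25152 = 589.68 T
T = 42.65 °C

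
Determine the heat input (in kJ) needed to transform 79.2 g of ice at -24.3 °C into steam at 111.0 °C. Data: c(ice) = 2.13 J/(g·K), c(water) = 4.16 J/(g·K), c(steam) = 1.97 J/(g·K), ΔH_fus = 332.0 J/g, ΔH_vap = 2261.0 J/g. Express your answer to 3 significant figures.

q = 244 kJ

q1 (heat ice -24.3→0.0 °C): 79.2 × 2.13 × 24.3 = 4099 J
q2 (melt at 0 °C): 79.2 × 332.0 = 26294 J
q3 (heat water 0.0→100.0 °C): 79.2 × 4.16 × 100.0 = 32947 J
q4 (vaporize at 100 °C): 79.2 × 2261.0 = 179071 J
q5 (heat steam 100.0→111.0 °C): 79.2 × 1.97 × 11.0 = 1716 J
Total: 4099 + 26294 + 32947 + 179071 + 1716 = 244127 J = 244 kJ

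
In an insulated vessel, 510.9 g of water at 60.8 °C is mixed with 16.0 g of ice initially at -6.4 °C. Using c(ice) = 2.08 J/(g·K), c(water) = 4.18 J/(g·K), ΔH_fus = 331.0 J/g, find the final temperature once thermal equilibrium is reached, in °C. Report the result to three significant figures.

Heat to bring ice to 0 °C and melt it: q₁ = 16.0×2.08×6.4 + 16.0×331.0 = 5509.0 J
Heat the water can supply cooling to 0 °C: 510.9×4.18×60.8 = 129842 J > q₁, so all ice melts.
Energy balance: 510.9×4.18×(60.8 − T) = 5509.0 + 16.0×4.18×(T − 0)
2135.562(60.8 − T) = 5509.0 + 66.88 T
129842 − 5509.0 = 2202.442 T
T = 124333.0 / 2202.442 = 56.45 °C

T_f = 56.5 °C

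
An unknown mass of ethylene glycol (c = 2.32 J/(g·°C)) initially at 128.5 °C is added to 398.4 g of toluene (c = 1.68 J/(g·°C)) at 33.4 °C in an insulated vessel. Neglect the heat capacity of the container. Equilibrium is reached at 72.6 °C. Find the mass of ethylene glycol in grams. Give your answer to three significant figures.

q_gained = (398.4 × 1.68) × (72.6 − 33.4) = 26240 J
q_lost = m × 2.32 × (128.5 − 72.6) = 129.688 m
m = 26240 / 129.688 = 202 g

m = 202 g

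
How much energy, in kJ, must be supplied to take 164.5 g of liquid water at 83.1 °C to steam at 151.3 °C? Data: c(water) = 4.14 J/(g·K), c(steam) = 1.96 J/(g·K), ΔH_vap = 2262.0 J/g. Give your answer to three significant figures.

q1 (heat water 83.1→100.0 °C): 164.5 × 4.14 × 16.9 = 11509 J
q2 (vaporize at 100 °C): 164.5 × 2262.0 = 372099 J
q3 (heat steam 100.0→151.3 °C): 164.5 × 1.96 × 51.3 = 16540 J
Total: 11509 + 372099 + 16540 = 400148 J = 400 kJ

q = 400 kJ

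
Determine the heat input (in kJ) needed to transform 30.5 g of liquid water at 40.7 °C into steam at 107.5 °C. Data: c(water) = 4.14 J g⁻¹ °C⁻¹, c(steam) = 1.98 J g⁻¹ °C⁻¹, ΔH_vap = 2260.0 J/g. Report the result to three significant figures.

q1 (heat water 40.7→100.0 °C): 30.5 × 4.14 × 59.3 = 7488 J
q2 (vaporize at 100 °C): 30.5 × 2260.0 = 68930 J
q3 (heat steam 100.0→107.5 °C): 30.5 × 1.98 × 7.5 = 453 J
Total: 7488 + 68930 + 453 = 76871 J = 76.9 kJ

q = 76.9 kJ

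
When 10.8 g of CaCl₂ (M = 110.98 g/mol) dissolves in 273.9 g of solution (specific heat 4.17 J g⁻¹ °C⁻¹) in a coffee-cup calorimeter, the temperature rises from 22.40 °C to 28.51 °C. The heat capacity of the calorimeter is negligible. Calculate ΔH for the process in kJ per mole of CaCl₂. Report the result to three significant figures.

ΔH = -71.7 kJ/mol

|ΔT| = |28.51 − 22.40| = 6.11 °C
|q_surr| = (273.9 × 4.17) × 6.11 = 1142.163 × 6.11 = 6979 J
n(CaCl₂) = 10.8 / 110.98 = 0.09731 mol
Temperature rose, so q_rxn = −|q_surr| = -6.979 kJ
ΔH = q_rxn / n = -71.72 kJ/mol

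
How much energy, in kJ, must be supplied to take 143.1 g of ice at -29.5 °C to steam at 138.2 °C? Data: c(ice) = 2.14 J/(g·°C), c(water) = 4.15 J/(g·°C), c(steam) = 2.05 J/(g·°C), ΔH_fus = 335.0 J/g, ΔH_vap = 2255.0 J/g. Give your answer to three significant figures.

q = 450 kJ

q1 (heat ice -29.5→0.0 °C): 143.1 × 2.14 × 29.5 = 9034 J
q2 (melt at 0 °C): 143.1 × 335.0 = 47939 J
q3 (heat water 0.0→100.0 °C): 143.1 × 4.15 × 100.0 = 59387 J
q4 (vaporize at 100 °C): 143.1 × 2255.0 = 322691 J
q5 (heat steam 100.0→138.2 °C): 143.1 × 2.05 × 38.2 = 11206 J
Total: 9034 + 47939 + 59387 + 322691 + 11206 = 450257 J = 450 kJ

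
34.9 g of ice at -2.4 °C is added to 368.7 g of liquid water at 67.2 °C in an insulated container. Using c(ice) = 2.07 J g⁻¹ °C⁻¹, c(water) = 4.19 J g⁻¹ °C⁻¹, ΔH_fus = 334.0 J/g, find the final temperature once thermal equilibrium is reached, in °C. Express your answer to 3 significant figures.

Heat to bring ice to 0 °C and melt it: q₁ = 34.9×2.07×2.4 + 34.9×334.0 = 11830 J
Heat the water can supply cooling to 0 °C: 368.7×4.19×67.2 = 103814 J > q₁, so all ice melts.
Energy balance: 368.7×4.19×(67.2 − T) = 11830 + 34.9×4.19×(T − 0)
1544.853(67.2 − T) = 11830 + 146.231 T
103814 − 11830 = 1691.084 T
T = 91984 / 1691.084 = 54.39 °C

T_f = 54.4 °C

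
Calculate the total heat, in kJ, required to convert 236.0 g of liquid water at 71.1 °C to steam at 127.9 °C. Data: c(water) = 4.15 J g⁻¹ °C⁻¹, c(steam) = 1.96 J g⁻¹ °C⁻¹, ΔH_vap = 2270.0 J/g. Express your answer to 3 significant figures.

q = 577 kJ

q1 (heat water 71.1→100.0 °C): 236.0 × 4.15 × 28.9 = 28305 J
q2 (vaporize at 100 °C): 236.0 × 2270.0 = 535720 J
q3 (heat steam 100.0→127.9 °C): 236.0 × 1.96 × 27.9 = 12905 J
Total: 28305 + 535720 + 12905 = 576930 J = 577 kJ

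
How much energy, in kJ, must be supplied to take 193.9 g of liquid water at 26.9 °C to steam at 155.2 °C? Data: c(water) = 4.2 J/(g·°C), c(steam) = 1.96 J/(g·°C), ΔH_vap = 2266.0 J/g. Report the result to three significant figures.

q1 (heat water 26.9→100.0 °C): 193.9 × 4.2 × 73.1 = 59531 J
q2 (vaporize at 100 °C): 193.9 × 2266.0 = 439377 J
q3 (heat steam 100.0→155.2 °C): 193.9 × 1.96 × 55.2 = 20978 J
Total: 59531 + 439377 + 20978 = 519886 J = 520 kJ

q = 520 kJ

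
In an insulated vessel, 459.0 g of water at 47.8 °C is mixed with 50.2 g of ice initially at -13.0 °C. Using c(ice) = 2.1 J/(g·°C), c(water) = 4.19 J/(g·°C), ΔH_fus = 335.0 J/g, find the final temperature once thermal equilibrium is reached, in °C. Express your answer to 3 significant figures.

Heat to bring ice to 0 °C and melt it: q₁ = 50.2×2.1×13.0 + 50.2×335.0 = 18187 J
Heat the water can supply cooling to 0 °C: 459.0×4.19×47.8 = 91929.4 J > q₁, so all ice melts.
Energy balance: 459.0×4.19×(47.8 − T) = 18187 + 50.2×4.19×(T − 0)
1923.21(47.8 − T) = 18187 + 210.338 T
91929.4 − 18187 = 2133.548 T
T = 73742.4 / 2133.548 = 34.56 °C

T_f = 34.6 °C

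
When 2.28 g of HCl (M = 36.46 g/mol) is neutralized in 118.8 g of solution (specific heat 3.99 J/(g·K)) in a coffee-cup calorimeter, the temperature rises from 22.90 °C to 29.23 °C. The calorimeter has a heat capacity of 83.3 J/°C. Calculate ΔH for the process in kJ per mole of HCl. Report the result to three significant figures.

|ΔT| = |29.23 − 22.90| = 6.33 °C
|q_surr| = (118.8 × 3.99 + 83.3) × 6.33 = 557.312 × 6.33 = 3528 J
n(HCl) = 2.28 / 36.46 = 0.06253 mol
Temperature rose, so q_rxn = −|q_surr| = -3.528 kJ
ΔH = q_rxn / n = -56.42 kJ/mol

ΔH = -56.4 kJ/mol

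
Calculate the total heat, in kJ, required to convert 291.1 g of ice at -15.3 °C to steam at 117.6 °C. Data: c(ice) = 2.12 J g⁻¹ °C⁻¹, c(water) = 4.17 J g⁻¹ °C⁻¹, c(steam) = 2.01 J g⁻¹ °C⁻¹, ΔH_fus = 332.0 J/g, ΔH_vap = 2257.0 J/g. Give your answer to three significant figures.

q = 895 kJ

q1 (heat ice -15.3→0.0 °C): 291.1 × 2.12 × 15.3 = 9442 J
q2 (melt at 0 °C): 291.1 × 332.0 = 96645 J
q3 (heat water 0.0→100.0 °C): 291.1 × 4.17 × 100.0 = 121389 J
q4 (vaporize at 100 °C): 291.1 × 2257.0 = 657013 J
q5 (heat steam 100.0→117.6 °C): 291.1 × 2.01 × 17.6 = 10298 J
Total: 9442 + 96645 + 121389 + 657013 + 10298 = 894787 J = 895 kJ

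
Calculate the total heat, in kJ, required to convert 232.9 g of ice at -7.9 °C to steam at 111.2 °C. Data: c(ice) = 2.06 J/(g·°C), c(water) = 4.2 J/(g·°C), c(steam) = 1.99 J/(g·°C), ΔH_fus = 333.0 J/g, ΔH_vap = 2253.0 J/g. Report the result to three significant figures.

q = 709 kJ

q1 (heat ice -7.9→0.0 °C): 232.9 × 2.06 × 7.9 = 3790 J
q2 (melt at 0 °C): 232.9 × 333.0 = 77556 J
q3 (heat water 0.0→100.0 °C): 232.9 × 4.2 × 100.0 = 97818 J
q4 (vaporize at 100 °C): 232.9 × 2253.0 = 524724 J
q5 (heat steam 100.0→111.2 °C): 232.9 × 1.99 × 11.2 = 5191 J
Total: 3790 + 77556 + 97818 + 524724 + 5191 = 709079 J = 709 kJ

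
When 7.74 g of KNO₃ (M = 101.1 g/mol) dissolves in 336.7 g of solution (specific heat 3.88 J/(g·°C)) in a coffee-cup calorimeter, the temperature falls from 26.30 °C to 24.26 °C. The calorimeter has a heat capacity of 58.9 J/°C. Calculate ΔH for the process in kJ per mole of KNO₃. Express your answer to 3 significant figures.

|ΔT| = |24.26 − 26.30| = 2.04 °C
|q_surr| = (336.7 × 3.88 + 58.9) × 2.04 = 1365.296 × 2.04 = 2785 J
n(KNO₃) = 7.74 / 101.1 = 0.07656 mol
Temperature fell, so q_rxn = +|q_surr| = 2.785 kJ
ΔH = q_rxn / n = 36.38 kJ/mol

ΔH = 36.4 kJ/mol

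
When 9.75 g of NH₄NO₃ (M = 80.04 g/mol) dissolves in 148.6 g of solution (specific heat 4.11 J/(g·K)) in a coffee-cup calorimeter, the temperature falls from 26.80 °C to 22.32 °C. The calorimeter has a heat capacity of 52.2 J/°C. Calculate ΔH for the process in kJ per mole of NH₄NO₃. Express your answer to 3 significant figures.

ΔH = 24.4 kJ/mol

|ΔT| = |22.32 − 26.80| = 4.48 °C
|q_surr| = (148.6 × 4.11 + 52.2) × 4.48 = 662.946 × 4.48 = 2970 J
n(NH₄NO₃) = 9.75 / 80.04 = 0.1218 mol
Temperature fell, so q_rxn = +|q_surr| = 2.970 kJ
ΔH = q_rxn / n = 24.38 kJ/mol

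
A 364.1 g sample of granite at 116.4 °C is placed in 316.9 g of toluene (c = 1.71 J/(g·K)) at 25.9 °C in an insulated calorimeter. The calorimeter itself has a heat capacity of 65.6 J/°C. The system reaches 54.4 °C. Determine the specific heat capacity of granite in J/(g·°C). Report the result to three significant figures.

q_gained = (316.9 × 1.71 + 65.6) × (54.4 − 25.9) = 17310 J
q_lost = 364.1 × c × (116.4 − 54.4) = 22574.2 c
Set equal: c = 17310 / 22574.2 = 0.767 J/(g·°C)

c = 0.767 J/(g·°C)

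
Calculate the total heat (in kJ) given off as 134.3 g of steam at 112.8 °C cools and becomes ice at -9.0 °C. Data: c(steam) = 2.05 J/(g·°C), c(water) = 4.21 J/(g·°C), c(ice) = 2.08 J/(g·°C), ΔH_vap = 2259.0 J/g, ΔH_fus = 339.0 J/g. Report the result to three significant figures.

q = 411 kJ

q1 (cool steam 112.8→100 °C): 134.3 × 2.05 × 12.8 = 3524 J
q2 (condense at 100 °C): 134.3 × 2259.0 = 303384 J
q3 (cool water 100→0 °C): 134.3 × 4.21 × 100.0 = 56540 J
q4 (freeze at 0 °C): 134.3 × 339.0 = 45528 J
q5 (cool ice 0→-9.0 °C): 134.3 × 2.08 × 9.0 = 2514 J
Total: 3524 + 303384 + 56540 + 45528 + 2514 = 411490 J = 411 kJ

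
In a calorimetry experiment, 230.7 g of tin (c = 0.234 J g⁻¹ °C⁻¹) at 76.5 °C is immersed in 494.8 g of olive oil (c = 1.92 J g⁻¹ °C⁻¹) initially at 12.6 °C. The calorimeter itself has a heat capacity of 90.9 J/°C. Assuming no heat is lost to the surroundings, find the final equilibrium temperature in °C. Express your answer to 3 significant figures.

Heat lost by tin = heat gained by olive oil + calorimeter.
(230.7)(0.234)(76.5 − T) = [(494.8)(1.92) + 90.9](T − 12.6)
53.9838 (76.5 − T) = 1040.916 (T − 12.6)
4129.8 − 53.9838 T = 1040.916 T − 13116
17245.8 = 1094.8998 T
T = 15.75 °C

T_f = 15.8 °C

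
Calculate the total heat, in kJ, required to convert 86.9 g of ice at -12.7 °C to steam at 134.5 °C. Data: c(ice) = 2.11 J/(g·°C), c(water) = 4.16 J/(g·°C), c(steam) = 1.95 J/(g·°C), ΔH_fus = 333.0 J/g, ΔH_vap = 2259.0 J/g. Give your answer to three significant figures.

q = 270 kJ

q1 (heat ice -12.7→0.0 °C): 86.9 × 2.11 × 12.7 = 2329 J
q2 (melt at 0 °C): 86.9 × 333.0 = 28938 J
q3 (heat water 0.0→100.0 °C): 86.9 × 4.16 × 100.0 = 36150 J
q4 (vaporize at 100 °C): 86.9 × 2259.0 = 196307 J
q5 (heat steam 100.0→134.5 °C): 86.9 × 1.95 × 34.5 = 5846 J
Total: 2329 + 28938 + 36150 + 196307 + 5846 = 269570 J = 270 kJ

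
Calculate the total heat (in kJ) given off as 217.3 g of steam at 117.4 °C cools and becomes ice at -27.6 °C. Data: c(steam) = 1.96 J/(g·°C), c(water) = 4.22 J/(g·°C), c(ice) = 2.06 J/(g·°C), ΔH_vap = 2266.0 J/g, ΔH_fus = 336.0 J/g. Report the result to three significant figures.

q = 677 kJ

q1 (cool steam 117.4→100 °C): 217.3 × 1.96 × 17.4 = 7411 J
q2 (condense at 100 °C): 217.3 × 2266.0 = 492402 J
q3 (cool water 100→0 °C): 217.3 × 4.22 × 100.0 = 91701 J
q4 (freeze at 0 °C): 217.3 × 336.0 = 73013 J
q5 (cool ice 0→-27.6 °C): 217.3 × 2.06 × 27.6 = 12355 J
Total: 7411 + 492402 + 91701 + 73013 + 12355 = 676882 J = 677 kJ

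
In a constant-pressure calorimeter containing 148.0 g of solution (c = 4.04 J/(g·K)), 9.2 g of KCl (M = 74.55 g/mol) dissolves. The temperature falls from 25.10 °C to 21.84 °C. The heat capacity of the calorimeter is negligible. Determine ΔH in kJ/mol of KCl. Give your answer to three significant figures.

|ΔT| = |21.84 − 25.10| = 3.26 °C
|q_surr| = (148.0 × 4.04) × 3.26 = 597.92 × 3.26 = 1949 J
n(KCl) = 9.2 / 74.55 = 0.1234 mol
Temperature fell, so q_rxn = +|q_surr| = 1.949 kJ
ΔH = q_rxn / n = 15.79 kJ/mol

ΔH = 15.8 kJ/mol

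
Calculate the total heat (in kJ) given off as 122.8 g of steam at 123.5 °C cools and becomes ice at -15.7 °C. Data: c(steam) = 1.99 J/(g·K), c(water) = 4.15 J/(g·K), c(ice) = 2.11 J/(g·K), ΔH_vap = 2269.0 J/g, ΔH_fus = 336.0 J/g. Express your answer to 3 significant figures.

q = 381 kJ

q1 (cool steam 123.5→100 °C): 122.8 × 1.99 × 23.5 = 5743 J
q2 (condense at 100 °C): 122.8 × 2269.0 = 278633 J
q3 (cool water 100→0 °C): 122.8 × 4.15 × 100.0 = 50962 J
q4 (freeze at 0 °C): 122.8 × 336.0 = 41261 J
q5 (cool ice 0→-15.7 °C): 122.8 × 2.11 × 15.7 = 4068 J
Total: 5743 + 278633 + 50962 + 41261 + 4068 = 380667 J = 381 kJ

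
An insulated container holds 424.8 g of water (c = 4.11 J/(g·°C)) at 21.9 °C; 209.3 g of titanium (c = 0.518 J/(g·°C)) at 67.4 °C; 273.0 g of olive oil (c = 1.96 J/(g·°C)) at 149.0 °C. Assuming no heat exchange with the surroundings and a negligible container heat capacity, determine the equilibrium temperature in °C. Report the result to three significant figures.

Σ mᵢcᵢ(T − Tᵢ) = 0  ⇒  T = Σ mᵢcᵢTᵢ / Σ mᵢcᵢ
Σ mᵢcᵢ = 424.8×4.11 + 209.3×0.518 + 273.0×1.96 = 2389.4254
Σ mᵢcᵢTᵢ = 1745.928×21.9 + 108.4174×67.4 + 535.08×149.0 = 125270
T = 125270 / 2389.4254 = 52.43 °C

T_f = 52.4 °C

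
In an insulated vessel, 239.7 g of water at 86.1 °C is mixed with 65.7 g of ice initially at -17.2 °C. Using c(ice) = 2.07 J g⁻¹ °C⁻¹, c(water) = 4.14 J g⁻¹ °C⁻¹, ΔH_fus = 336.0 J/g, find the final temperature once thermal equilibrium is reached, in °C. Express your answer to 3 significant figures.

Heat to bring ice to 0 °C and melt it: q₁ = 65.7×2.07×17.2 + 65.7×336.0 = 24414 J
Heat the water can supply cooling to 0 °C: 239.7×4.14×86.1 = 85442.0 J > q₁, so all ice melts.
Energy balance: 239.7×4.14×(86.1 − T) = 24414 + 65.7×4.14×(T − 0)
992.358(86.1 − T) = 24414 + 271.998 T
85442.0 − 24414 = 1264.356 T
T = 61028.0 / 1264.356 = 48.27 °C

T_f = 48.3 °C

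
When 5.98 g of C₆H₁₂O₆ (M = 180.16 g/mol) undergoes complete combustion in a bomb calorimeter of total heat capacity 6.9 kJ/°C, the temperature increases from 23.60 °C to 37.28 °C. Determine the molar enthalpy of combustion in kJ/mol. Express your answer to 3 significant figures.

ΔH = -2840 kJ/mol

ΔT = 37.28 − 23.60 = 13.68 °C
q_cal = C_cal × ΔT = 6.9 × 13.68 = 94.392 kJ
n = 5.98 / 180.16 = 0.03319 mol
q_rxn = −q_cal = -94.392 kJ
ΔH = -94.392 / 0.03319 = -2844 kJ/mol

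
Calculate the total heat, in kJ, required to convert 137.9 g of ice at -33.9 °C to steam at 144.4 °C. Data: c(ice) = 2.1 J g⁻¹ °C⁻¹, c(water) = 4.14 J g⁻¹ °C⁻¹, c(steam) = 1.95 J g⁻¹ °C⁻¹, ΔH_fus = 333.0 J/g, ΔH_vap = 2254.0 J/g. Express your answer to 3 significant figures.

q1 (heat ice -33.9→0.0 °C): 137.9 × 2.1 × 33.9 = 9817 J
q2 (melt at 0 °C): 137.9 × 333.0 = 45921 J
q3 (heat water 0.0→100.0 °C): 137.9 × 4.14 × 100.0 = 57091 J
q4 (vaporize at 100 °C): 137.9 × 2254.0 = 310827 J
q5 (heat steam 100.0→144.4 °C): 137.9 × 1.95 × 44.4 = 11939 J
Total: 9817 + 45921 + 57091 + 310827 + 11939 = 435595 J = 436 kJ

q = 436 kJ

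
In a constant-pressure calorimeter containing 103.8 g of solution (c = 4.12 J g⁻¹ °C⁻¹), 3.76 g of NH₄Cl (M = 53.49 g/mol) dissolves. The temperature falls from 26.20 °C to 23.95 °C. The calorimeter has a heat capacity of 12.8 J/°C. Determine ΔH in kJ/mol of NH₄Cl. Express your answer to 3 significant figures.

|ΔT| = |23.95 − 26.20| = 2.25 °C
|q_surr| = (103.8 × 4.12 + 12.8) × 2.25 = 440.456 × 2.25 = 991.0 J
n(NH₄Cl) = 3.76 / 53.49 = 0.07029 mol
Temperature fell, so q_rxn = +|q_surr| = 0.9910 kJ
ΔH = q_rxn / n = 14.10 kJ/mol

ΔH = 14.1 kJ/mol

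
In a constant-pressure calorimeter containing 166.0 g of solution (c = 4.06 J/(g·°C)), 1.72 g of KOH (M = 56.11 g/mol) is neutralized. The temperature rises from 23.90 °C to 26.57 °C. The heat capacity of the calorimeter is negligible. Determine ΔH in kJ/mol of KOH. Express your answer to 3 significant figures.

|ΔT| = |26.57 − 23.90| = 2.67 °C
|q_surr| = (166.0 × 4.06) × 2.67 = 673.96 × 2.67 = 1799 J
n(KOH) = 1.72 / 56.11 = 0.03065 mol
Temperature rose, so q_rxn = −|q_surr| = -1.799 kJ
ΔH = q_rxn / n = -58.69 kJ/mol

ΔH = -58.7 kJ/mol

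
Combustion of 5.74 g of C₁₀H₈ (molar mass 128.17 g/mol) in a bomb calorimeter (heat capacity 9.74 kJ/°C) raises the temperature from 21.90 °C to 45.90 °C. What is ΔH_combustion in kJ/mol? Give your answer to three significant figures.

ΔT = 45.90 − 21.90 = 24.00 °C
q_cal = C_cal × ΔT = 9.74 × 24.00 = 233.76 kJ
n = 5.74 / 128.17 = 0.04478 mol
q_rxn = −q_cal = -233.76 kJ
ΔH = -233.76 / 0.04478 = -5220 kJ/mol

ΔH = -5220 kJ/mol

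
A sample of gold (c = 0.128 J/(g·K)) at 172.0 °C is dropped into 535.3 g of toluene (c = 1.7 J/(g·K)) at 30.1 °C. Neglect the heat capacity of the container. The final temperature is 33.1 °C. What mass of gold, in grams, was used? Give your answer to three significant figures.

m = 154 g

q_gained = (535.3 × 1.7) × (33.1 − 30.1) = 2730 J
q_lost = m × 0.128 × (172.0 − 33.1) = 17.7792 m
m = 2730 / 17.7792 = 154 g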